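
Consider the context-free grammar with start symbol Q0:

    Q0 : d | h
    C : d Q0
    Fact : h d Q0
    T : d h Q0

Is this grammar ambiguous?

(C, Fact, T are unreachable from Q0, so their rules don't affect L(Q0).) Restricted to the reachable nonterminals, every rule has the form A → t or A → t B, and no two rules for the same A share a first terminal. The grammar encodes a DFA — one run per string.

Unambiguous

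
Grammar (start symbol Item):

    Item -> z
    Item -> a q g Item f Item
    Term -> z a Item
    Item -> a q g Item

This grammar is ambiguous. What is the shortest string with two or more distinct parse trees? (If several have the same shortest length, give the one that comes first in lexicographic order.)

a q g a q g z f z

length 1: no string has ≥2 trees
length 4: no string has ≥2 trees
length 6: no string has ≥2 trees
length 7: no string has ≥2 trees
length 9: a q g a q g z f z has 2 parse trees

Two derivations of a q g a q g z f z:
  Item ⇒ a q g Item f Item ⇒ a q g a q g Item f Item ⇒ a q g a q g z f Item ⇒ a q g a q g z f z
  Item ⇒ a q g Item ⇒ a q g a q g Item f Item ⇒ a q g a q g z f Item ⇒ a q g a q g z f z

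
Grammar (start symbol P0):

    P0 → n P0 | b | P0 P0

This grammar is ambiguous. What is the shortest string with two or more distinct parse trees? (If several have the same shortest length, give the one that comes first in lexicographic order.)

b b b

length 1: no string has ≥2 trees
length 2: no string has ≥2 trees
length 3: b b b has 2 parse trees

Two derivations of b b b:
  P0 ⇒ P0 P0 ⇒ b P0 ⇒ b P0 P0 ⇒ b b P0 ⇒ b b b
  P0 ⇒ P0 P0 ⇒ P0 P0 P0 ⇒ b P0 P0 ⇒ b b P0 ⇒ b b b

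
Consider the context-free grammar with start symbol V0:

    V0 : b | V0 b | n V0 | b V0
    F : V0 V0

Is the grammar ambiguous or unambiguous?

Ambiguous

Witness: b b

Derivation 1: V0 ⇒ V0 b ⇒ b b
Derivation 2: V0 ⇒ b V0 ⇒ b b

Two distinct leftmost derivations for the same string.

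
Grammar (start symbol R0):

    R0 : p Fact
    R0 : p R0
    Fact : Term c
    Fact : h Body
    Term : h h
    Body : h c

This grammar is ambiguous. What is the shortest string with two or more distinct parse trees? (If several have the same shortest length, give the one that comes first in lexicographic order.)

length 4: p h h c has 2 parse trees

Two derivations of p h h c:
  R0 ⇒ p Fact ⇒ p Term c ⇒ p h h c
  R0 ⇒ p Fact ⇒ p h Body ⇒ p h h c

p h h c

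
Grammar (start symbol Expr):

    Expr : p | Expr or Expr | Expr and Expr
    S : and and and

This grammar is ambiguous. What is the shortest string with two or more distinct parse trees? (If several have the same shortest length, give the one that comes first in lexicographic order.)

length 1: no string has ≥2 trees
length 3: no string has ≥2 trees
length 5: p and p and p has 2 parse trees

Two derivations of p and p and p:
  Expr ⇒ Expr and Expr ⇒ p and Expr ⇒ p and Expr and Expr ⇒ p and p and Expr ⇒ p and p and p
  Expr ⇒ Expr and Expr ⇒ Expr and Expr and Expr ⇒ p and Expr and Expr ⇒ p and p and Expr ⇒ p and p and p

p and p and p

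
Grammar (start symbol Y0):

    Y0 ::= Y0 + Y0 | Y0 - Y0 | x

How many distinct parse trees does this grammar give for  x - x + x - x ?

Parse trees for x - x + x - x:
  [Y0 [Y0 [Y0 x] - [Y0 x]] + [Y0 [Y0 x] - [Y0 x]]]
  [Y0 [Y0 x] - [Y0 [Y0 x] + [Y0 [Y0 x] - [Y0 x]]]]
  [Y0 [Y0 x] - [Y0 [Y0 [Y0 x] + [Y0 x]] - [Y0 x]]]
  [Y0 [Y0 [Y0 [Y0 x] - [Y0 x]] + [Y0 x]] - [Y0 x]]
  [Y0 [Y0 [Y0 x] - [Y0 [Y0 x] + [Y0 x]]] - [Y0 x]]

5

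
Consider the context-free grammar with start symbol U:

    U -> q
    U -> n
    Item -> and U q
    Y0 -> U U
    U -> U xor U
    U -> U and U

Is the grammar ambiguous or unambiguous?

Witness: n and n and n

Derivation 1: U ⇒ U and U ⇒ n and U ⇒ n and U and U ⇒ n and n and U ⇒ n and n and n
Derivation 2: U ⇒ U and U ⇒ U and U and U ⇒ n and U and U ⇒ n and n and U ⇒ n and n and n

Two distinct leftmost derivations for the same string.

Ambiguous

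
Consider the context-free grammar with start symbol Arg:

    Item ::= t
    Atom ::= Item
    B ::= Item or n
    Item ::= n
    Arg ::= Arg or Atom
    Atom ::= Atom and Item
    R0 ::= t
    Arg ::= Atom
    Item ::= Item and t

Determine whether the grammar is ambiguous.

Witness: n and t

Derivation 1: Arg ⇒ Atom ⇒ Item ⇒ Item and t ⇒ n and t
Derivation 2: Arg ⇒ Atom ⇒ Atom and Item ⇒ Item and Item ⇒ n and Item ⇒ n and t

Two distinct leftmost derivations for the same string.

Ambiguous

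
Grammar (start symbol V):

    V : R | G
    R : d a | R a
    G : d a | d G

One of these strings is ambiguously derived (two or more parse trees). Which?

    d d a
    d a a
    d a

d d a: 1 tree
d a a: 1 tree
d a: 2 trees

d a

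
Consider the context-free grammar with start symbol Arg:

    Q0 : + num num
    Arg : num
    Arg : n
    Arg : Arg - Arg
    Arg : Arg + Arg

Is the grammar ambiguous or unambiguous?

Ambiguous

Witness: n + n + n

Derivation 1: Arg ⇒ Arg + Arg ⇒ n + Arg ⇒ n + Arg + Arg ⇒ n + n + Arg ⇒ n + n + n
Derivation 2: Arg ⇒ Arg + Arg ⇒ Arg + Arg + Arg ⇒ n + Arg + Arg ⇒ n + n + Arg ⇒ n + n + n

Two distinct leftmost derivations for the same string.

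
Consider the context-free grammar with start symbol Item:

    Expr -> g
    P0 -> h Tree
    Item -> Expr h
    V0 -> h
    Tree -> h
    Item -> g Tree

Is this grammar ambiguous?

Ambiguous

Witness: g h

Derivation 1: Item ⇒ Expr h ⇒ g h
Derivation 2: Item ⇒ g Tree ⇒ g h

Two distinct leftmost derivations for the same string.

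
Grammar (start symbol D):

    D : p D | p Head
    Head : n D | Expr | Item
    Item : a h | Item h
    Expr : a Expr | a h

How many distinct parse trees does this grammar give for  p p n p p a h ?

Parse trees for p p n p p a h:
  [D p [D p [Head n [D p [D p [Head [Expr a h]]]]]]]
  [D p [D p [Head n [D p [D p [Head [Item a h]]]]]]]

2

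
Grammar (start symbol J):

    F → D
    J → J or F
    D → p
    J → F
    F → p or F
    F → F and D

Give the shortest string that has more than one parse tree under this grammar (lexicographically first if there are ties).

p or p

length 1: no string has ≥2 trees
length 3: p or p has 2 parse trees

Two derivations of p or p:
  J ⇒ J or F ⇒ F or F ⇒ D or F ⇒ p or F ⇒ p or D ⇒ p or p
  J ⇒ F ⇒ p or F ⇒ p or D ⇒ p or p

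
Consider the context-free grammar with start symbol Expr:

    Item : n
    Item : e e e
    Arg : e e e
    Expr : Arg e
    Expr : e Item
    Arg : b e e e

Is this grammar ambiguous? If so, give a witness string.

Witness: e e e e

Derivation 1: Expr ⇒ Arg e ⇒ e e e e
Derivation 2: Expr ⇒ e Item ⇒ e e e e

Two distinct leftmost derivations for the same string.

Ambiguous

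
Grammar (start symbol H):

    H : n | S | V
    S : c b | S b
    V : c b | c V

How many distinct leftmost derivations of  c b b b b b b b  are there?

1

Parse trees for c b b b b b b b:
  [H [S [S [S [S [S [S [S c b] b] b] b] b] b] b]]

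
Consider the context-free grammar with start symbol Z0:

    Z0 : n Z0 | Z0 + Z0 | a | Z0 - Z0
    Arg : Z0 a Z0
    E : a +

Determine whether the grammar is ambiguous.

Ambiguous

Witness: n a + a

Derivation 1: Z0 ⇒ n Z0 ⇒ n Z0 + Z0 ⇒ n a + Z0 ⇒ n a + a
Derivation 2: Z0 ⇒ Z0 + Z0 ⇒ n Z0 + Z0 ⇒ n a + Z0 ⇒ n a + a

Two distinct leftmost derivations for the same string.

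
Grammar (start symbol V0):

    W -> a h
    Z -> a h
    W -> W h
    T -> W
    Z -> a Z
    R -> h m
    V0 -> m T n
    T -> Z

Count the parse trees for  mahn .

Parse trees for mahn:
  [V0 m [T [W a h]] n]
  [V0 m [T [Z a h]] n]

2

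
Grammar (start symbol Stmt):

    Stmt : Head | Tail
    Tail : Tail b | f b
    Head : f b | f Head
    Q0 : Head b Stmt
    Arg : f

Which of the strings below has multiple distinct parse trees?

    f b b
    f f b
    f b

f b

f b b: 1 tree
f f b: 1 tree
f b: 2 trees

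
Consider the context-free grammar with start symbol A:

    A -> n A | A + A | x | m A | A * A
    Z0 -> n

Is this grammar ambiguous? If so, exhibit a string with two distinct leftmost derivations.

Ambiguous

Witness: m x * x

Derivation 1: A ⇒ m A ⇒ m A * A ⇒ m x * A ⇒ m x * x
Derivation 2: A ⇒ A * A ⇒ m A * A ⇒ m x * A ⇒ m x * x

Two distinct leftmost derivations for the same string.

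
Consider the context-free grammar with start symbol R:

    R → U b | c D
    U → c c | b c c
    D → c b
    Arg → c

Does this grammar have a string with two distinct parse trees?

Witness: c c b

Derivation 1: R ⇒ U b ⇒ c c b
Derivation 2: R ⇒ c D ⇒ c c b

Two distinct leftmost derivations for the same string.

Ambiguous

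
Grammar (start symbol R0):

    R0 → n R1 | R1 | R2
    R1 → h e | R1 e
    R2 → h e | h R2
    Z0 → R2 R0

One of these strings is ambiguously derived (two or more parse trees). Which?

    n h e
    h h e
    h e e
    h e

h e

n h e: 1 tree
h h e: 1 tree
h e e: 1 tree
h e: 2 trees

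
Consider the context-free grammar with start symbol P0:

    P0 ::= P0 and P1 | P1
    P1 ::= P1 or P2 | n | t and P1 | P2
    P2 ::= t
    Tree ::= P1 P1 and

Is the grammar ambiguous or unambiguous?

Ambiguous

Witness: t and n

Derivation 1: P0 ⇒ P0 and P1 ⇒ P1 and P1 ⇒ P2 and P1 ⇒ t and P1 ⇒ t and n
Derivation 2: P0 ⇒ P1 ⇒ t and P1 ⇒ t and n

Two distinct leftmost derivations for the same string.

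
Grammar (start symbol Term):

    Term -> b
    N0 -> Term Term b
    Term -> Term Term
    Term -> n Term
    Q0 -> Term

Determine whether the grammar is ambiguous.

Ambiguous

Witness: b b b

Derivation 1: Term ⇒ Term Term ⇒ b Term ⇒ b Term Term ⇒ b b Term ⇒ b b b
Derivation 2: Term ⇒ Term Term ⇒ Term Term Term ⇒ b Term Term ⇒ b b Term ⇒ b b b

Two distinct leftmost derivations for the same string.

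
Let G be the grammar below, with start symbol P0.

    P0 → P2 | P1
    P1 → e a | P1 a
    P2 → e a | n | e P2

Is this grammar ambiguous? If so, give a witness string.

Ambiguous

Witness: e a

Derivation 1: P0 ⇒ P2 ⇒ e a
Derivation 2: P0 ⇒ P1 ⇒ e a

Two distinct leftmost derivations for the same string.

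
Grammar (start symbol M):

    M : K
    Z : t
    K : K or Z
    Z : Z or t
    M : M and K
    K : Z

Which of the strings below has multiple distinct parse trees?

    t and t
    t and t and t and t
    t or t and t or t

t or t and t or t

t and t: 1 tree
t and t and t and t: 1 tree
t or t and t or t: 4 trees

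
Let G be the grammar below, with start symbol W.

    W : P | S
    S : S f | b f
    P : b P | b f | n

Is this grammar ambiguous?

Ambiguous

Witness: b f

Derivation 1: W ⇒ P ⇒ b f
Derivation 2: W ⇒ S ⇒ b f

Two distinct leftmost derivations for the same string.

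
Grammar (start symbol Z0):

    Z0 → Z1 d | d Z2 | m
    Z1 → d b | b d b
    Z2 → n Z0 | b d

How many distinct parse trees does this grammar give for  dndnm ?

1

Parse trees for dndnm:
  [Z0 d [Z2 n [Z0 d [Z2 n [Z0 m]]]]]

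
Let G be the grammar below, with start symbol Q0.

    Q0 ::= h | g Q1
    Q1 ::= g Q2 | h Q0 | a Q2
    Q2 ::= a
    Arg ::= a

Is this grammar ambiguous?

Only Q0, Q1, Q2 are reachable from Q0; ignoring the rest: Each reachable nonterminal has at most one production per leading terminal, and all productions are right-linear; the derivation is determined token-by-token.

Unambiguous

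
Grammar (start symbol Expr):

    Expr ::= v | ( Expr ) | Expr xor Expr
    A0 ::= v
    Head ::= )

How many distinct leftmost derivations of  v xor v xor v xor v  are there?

Parse trees for v xor v xor v xor v:
  [Expr [Expr v] xor [Expr [Expr v] xor [Expr [Expr v] xor [Expr v]]]]
  [Expr [Expr v] xor [Expr [Expr [Expr v] xor [Expr v]] xor [Expr v]]]
  [Expr [Expr [Expr v] xor [Expr v]] xor [Expr [Expr v] xor [Expr v]]]
  [Expr [Expr [Expr v] xor [Expr [Expr v] xor [Expr v]]] xor [Expr v]]
  [Expr [Expr [Expr [Expr v] xor [Expr v]] xor [Expr v]] xor [Expr v]]

5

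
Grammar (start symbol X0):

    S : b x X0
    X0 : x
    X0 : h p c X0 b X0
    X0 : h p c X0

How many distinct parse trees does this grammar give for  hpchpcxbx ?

Parse trees for hpchpcxbx:
  [X0 h p c [X0 h p c [X0 x]] b [X0 x]]
  [X0 h p c [X0 h p c [X0 x] b [X0 x]]]

2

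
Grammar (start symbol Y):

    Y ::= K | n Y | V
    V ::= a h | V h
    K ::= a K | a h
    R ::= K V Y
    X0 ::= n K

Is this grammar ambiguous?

Ambiguous

Witness: a h

Derivation 1: Y ⇒ K ⇒ a h
Derivation 2: Y ⇒ V ⇒ a h

Two distinct leftmost derivations for the same string.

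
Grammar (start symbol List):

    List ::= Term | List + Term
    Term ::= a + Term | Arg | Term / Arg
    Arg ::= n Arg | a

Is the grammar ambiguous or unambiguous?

Ambiguous

Witness: a + a

Derivation 1: List ⇒ Term ⇒ a + Term ⇒ a + Arg ⇒ a + a
Derivation 2: List ⇒ List + Term ⇒ Term + Term ⇒ Arg + Term ⇒ a + Term ⇒ a + Arg ⇒ a + a

Two distinct leftmost derivations for the same string.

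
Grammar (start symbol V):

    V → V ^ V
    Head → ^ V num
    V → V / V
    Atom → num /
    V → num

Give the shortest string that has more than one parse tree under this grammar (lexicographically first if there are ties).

length 1: no string has ≥2 trees
length 3: no string has ≥2 trees
length 5: num / num / num has 2 parse trees

Two derivations of num / num / num:
  V ⇒ V / V ⇒ V / V / V ⇒ num / V / V ⇒ num / num / V ⇒ num / num / num
  V ⇒ V / V ⇒ num / V ⇒ num / V / V ⇒ num / num / V ⇒ num / num / num

num / num / num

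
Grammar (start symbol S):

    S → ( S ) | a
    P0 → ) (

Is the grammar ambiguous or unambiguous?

(P0 is unreachable from S, so its rules don't affect L(S).) Each string is a nest of matched brackets around a single atom. An opening bracket forces the recursive rule; an atom forces the base rule.

Unambiguous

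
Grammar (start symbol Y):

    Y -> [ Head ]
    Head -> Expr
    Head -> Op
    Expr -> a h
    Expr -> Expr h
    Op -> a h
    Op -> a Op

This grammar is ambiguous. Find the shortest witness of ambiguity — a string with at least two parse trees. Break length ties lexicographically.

[ a h ]

length 4: [ a h ] has 2 parse trees

Two derivations of [ a h ]:
  Y ⇒ [ Head ] ⇒ [ Expr ] ⇒ [ a h ]
  Y ⇒ [ Head ] ⇒ [ Op ] ⇒ [ a h ]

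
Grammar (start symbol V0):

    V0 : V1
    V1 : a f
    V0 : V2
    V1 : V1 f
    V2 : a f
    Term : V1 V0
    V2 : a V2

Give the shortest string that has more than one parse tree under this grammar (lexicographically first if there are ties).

a f

length 2: a f has 2 parse trees

Two derivations of a f:
  V0 ⇒ V1 ⇒ a f
  V0 ⇒ V2 ⇒ a f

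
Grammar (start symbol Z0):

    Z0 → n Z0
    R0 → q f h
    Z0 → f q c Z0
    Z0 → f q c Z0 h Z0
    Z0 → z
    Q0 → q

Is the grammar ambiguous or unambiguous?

Witness: f q c f q c z h z

Derivation 1: Z0 ⇒ f q c Z0 ⇒ f q c f q c Z0 h Z0 ⇒ f q c f q c z h Z0 ⇒ f q c f q c z h z
Derivation 2: Z0 ⇒ f q c Z0 h Z0 ⇒ f q c f q c Z0 h Z0 ⇒ f q c f q c z h Z0 ⇒ f q c f q c z h z

Two distinct leftmost derivations for the same string.

Ambiguous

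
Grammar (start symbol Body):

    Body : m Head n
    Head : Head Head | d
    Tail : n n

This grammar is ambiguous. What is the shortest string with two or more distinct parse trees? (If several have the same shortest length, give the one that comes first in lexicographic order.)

m d d d n

length 3: no string has ≥2 trees
length 4: no string has ≥2 trees
length 5: m d d d n has 2 parse trees

Two derivations of m d d d n:
  Body ⇒ m Head n ⇒ m Head Head n ⇒ m Head Head Head n ⇒ m d Head Head n ⇒ m d d Head n ⇒ m d d d n
  Body ⇒ m Head n ⇒ m Head Head n ⇒ m d Head n ⇒ m d Head Head n ⇒ m d d Head n ⇒ m d d d n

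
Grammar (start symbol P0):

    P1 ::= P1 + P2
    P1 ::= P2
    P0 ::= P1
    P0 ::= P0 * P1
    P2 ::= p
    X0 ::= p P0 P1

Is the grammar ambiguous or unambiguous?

Unambiguous

Only P0, P1, P2 are reachable from P0; ignoring the rest: The grammar is stratified — P0 handles '*' (left-recursive), P1 handles '+', P2 atoms. Each operator has a fixed associativity and precedence level, so every string has one parse.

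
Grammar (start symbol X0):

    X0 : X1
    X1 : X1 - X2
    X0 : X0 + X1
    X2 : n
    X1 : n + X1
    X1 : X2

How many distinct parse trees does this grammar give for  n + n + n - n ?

Parse trees for n + n + n - n:
  [X0 [X1 [X1 n + [X1 n + [X1 [X2 n]]]] - [X2 n]]]
  [X0 [X1 n + [X1 [X1 n + [X1 [X2 n]]] - [X2 n]]]]
  [X0 [X1 n + [X1 n + [X1 [X1 [X2 n]] - [X2 n]]]]]
  [X0 [X0 [X1 [X2 n]]] + [X1 [X1 n + [X1 [X2 n]]] - [X2 n]]]
  [X0 [X0 [X1 [X2 n]]] + [X1 n + [X1 [X1 [X2 n]] - [X2 n]]]]
  [X0 [X0 [X1 n + [X1 [X2 n]]]] + [X1 [X1 [X2 n]] - [X2 n]]]
  [X0 [X0 [X0 [X1 [X2 n]]] + [X1 [X2 n]]] + [X1 [X1 [X2 n]] - [X2 n]]]

7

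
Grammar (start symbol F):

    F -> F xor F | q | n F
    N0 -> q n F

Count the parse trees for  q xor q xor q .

2

Parse trees for q xor q xor q:
  [F [F q] xor [F [F q] xor [F q]]]
  [F [F [F q] xor [F q]] xor [F q]]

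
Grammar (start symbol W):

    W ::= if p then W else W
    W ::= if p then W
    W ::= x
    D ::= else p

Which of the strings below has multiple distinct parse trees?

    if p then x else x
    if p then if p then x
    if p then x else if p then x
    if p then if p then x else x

if p then if p then x else x

if p then x else x: 1 tree
if p then if p then x: 1 tree
if p then x else if p then x: 1 tree
if p then if p then x else x: 2 trees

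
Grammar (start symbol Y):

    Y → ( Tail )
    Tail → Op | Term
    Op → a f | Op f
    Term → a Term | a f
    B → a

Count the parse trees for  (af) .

Parse trees for (af):
  [Y ( [Tail [Op a f]] )]
  [Y ( [Tail [Term a f]] )]

2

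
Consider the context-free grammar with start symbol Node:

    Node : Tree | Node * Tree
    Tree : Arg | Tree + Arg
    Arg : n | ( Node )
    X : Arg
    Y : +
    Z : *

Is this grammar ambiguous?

(X, Y, Z are unreachable from Node, so their rules don't affect L(Node).) The grammar is stratified — Node handles '*' (left-recursive), Tree handles '+', Arg atoms. Each operator has a fixed associativity and precedence level, so every string has one parse.

Unambiguous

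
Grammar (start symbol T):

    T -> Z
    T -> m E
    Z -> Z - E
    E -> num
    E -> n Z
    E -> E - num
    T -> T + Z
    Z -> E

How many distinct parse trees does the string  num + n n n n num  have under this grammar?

Parse trees for num + n n n n num:
  [T [T [Z [E num]]] + [Z [E n [Z [E n [Z [E n [Z [E n [Z [E num]]]]]]]]]]]

1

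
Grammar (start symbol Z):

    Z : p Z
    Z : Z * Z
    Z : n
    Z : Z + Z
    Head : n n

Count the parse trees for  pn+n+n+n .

14

Parse trees for pn+n+n+n (showing first 6 of 14):
  [Z p [Z [Z n] + [Z [Z n] + [Z [Z n] + [Z n]]]]]
  [Z p [Z [Z n] + [Z [Z [Z n] + [Z n]] + [Z n]]]]
  [Z p [Z [Z [Z n] + [Z n]] + [Z [Z n] + [Z n]]]]
  [Z p [Z [Z [Z n] + [Z [Z n] + [Z n]]] + [Z n]]]
  [Z p [Z [Z [Z [Z n] + [Z n]] + [Z n]] + [Z n]]]
  [Z [Z p [Z n]] + [Z [Z n] + [Z [Z n] + [Z n]]]]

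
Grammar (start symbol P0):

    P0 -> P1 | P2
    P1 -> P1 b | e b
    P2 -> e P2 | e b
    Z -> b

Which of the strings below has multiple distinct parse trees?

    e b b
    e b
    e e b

e b

e b b: 1 tree
e b: 2 trees
e e b: 1 tree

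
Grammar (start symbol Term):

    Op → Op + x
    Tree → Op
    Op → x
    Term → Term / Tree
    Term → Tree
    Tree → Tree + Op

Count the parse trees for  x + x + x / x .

4

Parse trees for x + x + x / x:
  [Term [Term [Tree [Op [Op [Op x] + x] + x]]] / [Tree [Op x]]]
  [Term [Term [Tree [Tree [Op x]] + [Op [Op x] + x]]] / [Tree [Op x]]]
  [Term [Term [Tree [Tree [Op [Op x] + x]] + [Op x]]] / [Tree [Op x]]]
  [Term [Term [Tree [Tree [Tree [Op x]] + [Op x]] + [Op x]]] / [Tree [Op x]]]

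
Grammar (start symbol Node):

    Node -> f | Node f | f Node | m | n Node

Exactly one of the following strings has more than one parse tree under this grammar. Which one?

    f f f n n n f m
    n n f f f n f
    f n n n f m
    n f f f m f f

f f f n n n f m: 1 tree
n n f f f n f: 1 tree
f n n n f m: 1 tree
n f f f m f f: 15 trees

n f f f m f f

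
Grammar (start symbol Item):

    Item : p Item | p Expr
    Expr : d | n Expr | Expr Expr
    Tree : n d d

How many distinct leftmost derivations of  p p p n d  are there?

1

Parse trees for p p p n d:
  [Item p [Item p [Item p [Expr n [Expr d]]]]]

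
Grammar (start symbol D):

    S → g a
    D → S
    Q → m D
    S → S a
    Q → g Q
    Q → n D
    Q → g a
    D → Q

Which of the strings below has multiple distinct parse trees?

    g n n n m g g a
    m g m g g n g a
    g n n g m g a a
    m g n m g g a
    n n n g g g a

g n n n m g g a: 1 tree
m g m g g n g a: 2 trees
g n n g m g a a: 1 tree
m g n m g g a: 1 tree
n n n g g g a: 1 tree

m g m g g n g a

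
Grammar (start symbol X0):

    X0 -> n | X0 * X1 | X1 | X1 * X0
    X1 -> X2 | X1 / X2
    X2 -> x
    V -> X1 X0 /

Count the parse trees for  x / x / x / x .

1

Parse trees for x / x / x / x:
  [X0 [X1 [X1 [X1 [X1 [X2 x]] / [X2 x]] / [X2 x]] / [X2 x]]]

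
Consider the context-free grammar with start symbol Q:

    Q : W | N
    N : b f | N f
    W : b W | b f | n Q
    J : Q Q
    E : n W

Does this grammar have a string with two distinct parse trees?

Witness: b f

Derivation 1: Q ⇒ W ⇒ b f
Derivation 2: Q ⇒ N ⇒ b f

Two distinct leftmost derivations for the same string.

Ambiguous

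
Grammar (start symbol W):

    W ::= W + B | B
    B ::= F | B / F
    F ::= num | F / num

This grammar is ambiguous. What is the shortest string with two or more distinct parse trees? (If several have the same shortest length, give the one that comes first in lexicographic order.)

length 1: no string has ≥2 trees
length 3: num / num has 2 parse trees

Two derivations of num / num:
  W ⇒ B ⇒ F ⇒ F / num ⇒ num / num
  W ⇒ B ⇒ B / F ⇒ F / F ⇒ num / F ⇒ num / num

num / num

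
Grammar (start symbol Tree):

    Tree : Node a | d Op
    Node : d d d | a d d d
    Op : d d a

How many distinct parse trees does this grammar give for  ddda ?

Parse trees for ddda:
  [Tree [Node d d d] a]
  [Tree d [Op d d a]]

2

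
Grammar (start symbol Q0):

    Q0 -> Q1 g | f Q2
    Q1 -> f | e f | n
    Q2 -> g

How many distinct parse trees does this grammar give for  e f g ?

1

Parse trees for e f g:
  [Q0 [Q1 e f] g]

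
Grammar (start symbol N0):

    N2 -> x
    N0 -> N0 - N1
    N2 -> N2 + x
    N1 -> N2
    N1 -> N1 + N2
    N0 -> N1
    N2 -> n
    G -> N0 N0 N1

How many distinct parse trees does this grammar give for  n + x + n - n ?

2

Parse trees for n + x + n - n:
  [N0 [N0 [N1 [N1 [N2 [N2 n] + x]] + [N2 n]]] - [N1 [N2 n]]]
  [N0 [N0 [N1 [N1 [N1 [N2 n]] + [N2 x]] + [N2 n]]] - [N1 [N2 n]]]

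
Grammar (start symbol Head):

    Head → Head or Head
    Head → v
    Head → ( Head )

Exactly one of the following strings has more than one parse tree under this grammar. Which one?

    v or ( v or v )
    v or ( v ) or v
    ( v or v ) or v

v or ( v or v ): 1 tree
v or ( v ) or v: 2 trees
( v or v ) or v: 1 tree

v or ( v ) or v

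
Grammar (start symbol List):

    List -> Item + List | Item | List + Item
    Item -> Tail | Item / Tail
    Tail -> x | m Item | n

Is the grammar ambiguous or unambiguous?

Witness: n + n

Derivation 1: List ⇒ Item + List ⇒ Tail + List ⇒ n + List ⇒ n + Item ⇒ n + Tail ⇒ n + n
Derivation 2: List ⇒ List + Item ⇒ Item + Item ⇒ Tail + Item ⇒ n + Item ⇒ n + Tail ⇒ n + n

Two distinct leftmost derivations for the same string.

Ambiguous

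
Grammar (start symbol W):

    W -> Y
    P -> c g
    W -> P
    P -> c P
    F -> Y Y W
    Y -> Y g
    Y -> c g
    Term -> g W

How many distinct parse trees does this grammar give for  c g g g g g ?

1

Parse trees for c g g g g g:
  [W [Y [Y [Y [Y [Y c g] g] g] g] g]]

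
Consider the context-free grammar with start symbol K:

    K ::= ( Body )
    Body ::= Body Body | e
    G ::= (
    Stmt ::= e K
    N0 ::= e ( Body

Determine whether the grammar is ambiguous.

Witness: ( e e e )

Derivation 1: K ⇒ ( Body ) ⇒ ( Body Body ) ⇒ ( Body Body Body ) ⇒ ( e Body Body ) ⇒ ( e e Body ) ⇒ ( e e e )
Derivation 2: K ⇒ ( Body ) ⇒ ( Body Body ) ⇒ ( e Body ) ⇒ ( e Body Body ) ⇒ ( e e Body ) ⇒ ( e e e )

Two distinct leftmost derivations for the same string.

Ambiguous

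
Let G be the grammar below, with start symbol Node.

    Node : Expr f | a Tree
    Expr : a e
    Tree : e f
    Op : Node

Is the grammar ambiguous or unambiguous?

Witness: a e f

Derivation 1: Node ⇒ Expr f ⇒ a e f
Derivation 2: Node ⇒ a Tree ⇒ a e f

Two distinct leftmost derivations for the same string.

Ambiguous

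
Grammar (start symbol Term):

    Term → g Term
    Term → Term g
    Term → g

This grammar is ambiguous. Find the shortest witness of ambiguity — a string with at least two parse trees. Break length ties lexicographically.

g g

length 1: no string has ≥2 trees
length 2: g g has 2 parse trees

Two derivations of g g:
  Term ⇒ g Term ⇒ g g
  Term ⇒ Term g ⇒ g g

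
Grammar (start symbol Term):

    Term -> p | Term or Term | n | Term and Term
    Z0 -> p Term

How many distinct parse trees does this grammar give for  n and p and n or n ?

Parse trees for n and p and n or n:
  [Term [Term [Term n] and [Term [Term p] and [Term n]]] or [Term n]]
  [Term [Term [Term [Term n] and [Term p]] and [Term n]] or [Term n]]
  [Term [Term n] and [Term [Term [Term p] and [Term n]] or [Term n]]]
  [Term [Term n] and [Term [Term p] and [Term [Term n] or [Term n]]]]
  [Term [Term [Term n] and [Term p]] and [Term [Term n] or [Term n]]]

5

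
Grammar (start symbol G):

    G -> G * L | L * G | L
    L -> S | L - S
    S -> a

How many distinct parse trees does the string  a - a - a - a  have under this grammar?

Parse trees for a - a - a - a:
  [G [L [L [L [L [S a]] - [S a]] - [S a]] - [S a]]]

1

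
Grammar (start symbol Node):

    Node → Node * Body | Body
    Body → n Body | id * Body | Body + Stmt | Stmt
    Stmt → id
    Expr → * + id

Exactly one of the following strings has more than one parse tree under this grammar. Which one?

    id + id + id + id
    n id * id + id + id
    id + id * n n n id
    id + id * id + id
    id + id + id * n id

id + id + id + id: 1 tree
n id * id + id + id: 7 trees
id + id * n n n id: 1 tree
id + id * id + id: 1 tree
id + id + id * n id: 1 tree

n id * id + id + id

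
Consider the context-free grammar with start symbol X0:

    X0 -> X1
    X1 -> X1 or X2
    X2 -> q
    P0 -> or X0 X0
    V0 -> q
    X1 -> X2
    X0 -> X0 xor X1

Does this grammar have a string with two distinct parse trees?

Unambiguous

(P0, V0 are unreachable from X0, so their rules don't affect L(X0).) The grammar is stratified — X0 handles 'xor' (left-recursive), X1 handles 'or', X2 atoms. Each operator has a fixed associativity and precedence level, so every string has one parse.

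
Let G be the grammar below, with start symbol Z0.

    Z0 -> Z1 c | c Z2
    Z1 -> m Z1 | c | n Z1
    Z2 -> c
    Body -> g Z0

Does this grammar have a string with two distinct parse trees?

Ambiguous

Witness: c c

Derivation 1: Z0 ⇒ Z1 c ⇒ c c
Derivation 2: Z0 ⇒ c Z2 ⇒ c c

Two distinct leftmost derivations for the same string.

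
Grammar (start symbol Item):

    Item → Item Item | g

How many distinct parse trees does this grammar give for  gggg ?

5

Parse trees for gggg:
  [Item [Item g] [Item [Item g] [Item [Item g] [Item g]]]]
  [Item [Item g] [Item [Item [Item g] [Item g]] [Item g]]]
  [Item [Item [Item g] [Item g]] [Item [Item g] [Item g]]]
  [Item [Item [Item g] [Item [Item g] [Item g]]] [Item g]]
  [Item [Item [Item [Item g] [Item g]] [Item g]] [Item g]]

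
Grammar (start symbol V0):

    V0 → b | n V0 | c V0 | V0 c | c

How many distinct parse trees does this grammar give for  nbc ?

2

Parse trees for nbc:
  [V0 n [V0 [V0 b] c]]
  [V0 [V0 n [V0 b]] c]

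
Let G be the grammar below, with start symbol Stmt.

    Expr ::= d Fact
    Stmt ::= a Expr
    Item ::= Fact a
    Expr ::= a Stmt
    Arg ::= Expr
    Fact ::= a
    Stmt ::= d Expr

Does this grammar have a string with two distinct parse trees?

(Item, Arg are unreachable from Stmt, so their rules don't affect L(Stmt).) Each reachable nonterminal has at most one production per leading terminal, and all productions are right-linear; the derivation is determined token-by-token.

Unambiguous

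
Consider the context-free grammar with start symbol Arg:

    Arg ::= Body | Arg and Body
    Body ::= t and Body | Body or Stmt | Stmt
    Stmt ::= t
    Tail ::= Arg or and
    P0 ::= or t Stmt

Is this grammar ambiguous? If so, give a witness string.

Ambiguous

Witness: t and t

Derivation 1: Arg ⇒ Body ⇒ t and Body ⇒ t and Stmt ⇒ t and t
Derivation 2: Arg ⇒ Arg and Body ⇒ Body and Body ⇒ Stmt and Body ⇒ t and Body ⇒ t and Stmt ⇒ t and t

Two distinct leftmost derivations for the same string.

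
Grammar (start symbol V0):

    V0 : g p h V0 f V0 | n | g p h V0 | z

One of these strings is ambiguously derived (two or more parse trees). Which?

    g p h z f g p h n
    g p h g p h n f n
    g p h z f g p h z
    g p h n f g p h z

g p h z f g p h n: 1 tree
g p h g p h n f n: 2 trees
g p h z f g p h z: 1 tree
g p h n f g p h z: 1 tree

g p h g p h n f n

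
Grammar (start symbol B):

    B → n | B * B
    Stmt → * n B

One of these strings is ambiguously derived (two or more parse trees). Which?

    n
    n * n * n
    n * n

n * n * n

n: 1 tree
n * n * n: 2 trees
n * n: 1 tree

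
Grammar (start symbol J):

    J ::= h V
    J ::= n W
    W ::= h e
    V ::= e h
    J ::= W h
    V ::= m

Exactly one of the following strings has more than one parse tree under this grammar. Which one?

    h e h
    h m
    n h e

h e h: 2 trees
h m: 1 tree
n h e: 1 tree

h e h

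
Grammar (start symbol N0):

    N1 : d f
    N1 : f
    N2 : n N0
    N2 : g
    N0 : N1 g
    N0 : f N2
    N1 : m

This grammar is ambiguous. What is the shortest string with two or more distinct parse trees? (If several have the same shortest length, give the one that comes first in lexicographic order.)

f g

length 2: f g has 2 parse trees

Two derivations of f g:
  N0 ⇒ N1 g ⇒ f g
  N0 ⇒ f N2 ⇒ f g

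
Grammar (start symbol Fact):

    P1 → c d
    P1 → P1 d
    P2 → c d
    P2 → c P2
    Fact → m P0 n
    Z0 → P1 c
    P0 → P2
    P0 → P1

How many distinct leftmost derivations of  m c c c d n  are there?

Parse trees for m c c c d n:
  [Fact m [P0 [P2 c [P2 c [P2 c d]]]] n]

1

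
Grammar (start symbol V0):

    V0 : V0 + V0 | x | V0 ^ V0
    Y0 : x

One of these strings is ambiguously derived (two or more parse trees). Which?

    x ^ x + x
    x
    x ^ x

x ^ x + x: 2 trees
x: 1 tree
x ^ x: 1 tree

x ^ x + x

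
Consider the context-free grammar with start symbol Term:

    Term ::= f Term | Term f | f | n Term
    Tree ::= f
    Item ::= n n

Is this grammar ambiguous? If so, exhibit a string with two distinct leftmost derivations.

Ambiguous

Witness: f f

Derivation 1: Term ⇒ f Term ⇒ f f
Derivation 2: Term ⇒ Term f ⇒ f f

Two distinct leftmost derivations for the same string.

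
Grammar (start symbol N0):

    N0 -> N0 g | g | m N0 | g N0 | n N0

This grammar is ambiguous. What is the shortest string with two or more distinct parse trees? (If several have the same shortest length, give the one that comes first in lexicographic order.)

g g

length 1: no string has ≥2 trees
length 2: g g has 2 parse trees

Two derivations of g g:
  N0 ⇒ N0 g ⇒ g g
  N0 ⇒ g N0 ⇒ g g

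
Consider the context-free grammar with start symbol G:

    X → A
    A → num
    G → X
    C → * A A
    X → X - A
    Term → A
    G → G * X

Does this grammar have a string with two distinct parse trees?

Unambiguous

Only G, X, A are reachable from G; ignoring the rest: G → G * X | X  ;  X → X - A | A  — a left-associative chain with A at the bottom. Each string factors uniquely by precedence.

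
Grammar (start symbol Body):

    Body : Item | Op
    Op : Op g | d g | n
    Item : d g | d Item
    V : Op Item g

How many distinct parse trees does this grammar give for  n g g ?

Parse trees for n g g:
  [Body [Op [Op [Op n] g] g]]

1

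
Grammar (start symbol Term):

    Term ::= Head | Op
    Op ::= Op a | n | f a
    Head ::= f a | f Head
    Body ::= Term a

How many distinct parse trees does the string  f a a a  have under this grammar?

Parse trees for f a a a:
  [Term [Op [Op [Op f a] a] a]]

1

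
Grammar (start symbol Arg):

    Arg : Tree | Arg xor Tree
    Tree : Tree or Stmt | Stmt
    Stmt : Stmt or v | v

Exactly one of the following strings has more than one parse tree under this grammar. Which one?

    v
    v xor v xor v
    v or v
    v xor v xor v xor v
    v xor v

v: 1 tree
v xor v xor v: 1 tree
v or v: 2 trees
v xor v xor v xor v: 1 tree
v xor v: 1 tree

v or v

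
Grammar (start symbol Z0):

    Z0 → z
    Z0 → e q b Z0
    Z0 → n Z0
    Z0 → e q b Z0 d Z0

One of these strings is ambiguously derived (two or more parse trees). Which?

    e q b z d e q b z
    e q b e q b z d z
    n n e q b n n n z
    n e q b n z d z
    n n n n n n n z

e q b z d e q b z: 1 tree
e q b e q b z d z: 2 trees
n n e q b n n n z: 1 tree
n e q b n z d z: 1 tree
n n n n n n n z: 1 tree

e q b e q b z d z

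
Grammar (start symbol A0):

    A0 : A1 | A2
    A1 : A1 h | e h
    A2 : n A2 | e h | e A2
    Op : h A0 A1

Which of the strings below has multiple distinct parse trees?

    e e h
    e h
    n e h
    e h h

e h

e e h: 1 tree
e h: 2 trees
n e h: 1 tree
e h h: 1 tree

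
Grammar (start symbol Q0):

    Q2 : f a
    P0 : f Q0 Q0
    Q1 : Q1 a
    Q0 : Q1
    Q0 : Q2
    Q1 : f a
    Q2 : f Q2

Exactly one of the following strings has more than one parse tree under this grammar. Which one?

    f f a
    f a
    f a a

f a

f f a: 1 tree
f a: 2 trees
f a a: 1 tree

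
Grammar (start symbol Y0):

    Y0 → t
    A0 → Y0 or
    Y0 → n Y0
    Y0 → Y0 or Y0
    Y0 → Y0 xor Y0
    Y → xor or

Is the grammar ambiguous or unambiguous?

Ambiguous

Witness: n t or t

Derivation 1: Y0 ⇒ n Y0 ⇒ n Y0 or Y0 ⇒ n t or Y0 ⇒ n t or t
Derivation 2: Y0 ⇒ Y0 or Y0 ⇒ n Y0 or Y0 ⇒ n t or Y0 ⇒ n t or t

Two distinct leftmost derivations for the same string.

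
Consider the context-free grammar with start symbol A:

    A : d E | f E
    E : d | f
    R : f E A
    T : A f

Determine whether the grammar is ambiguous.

Unambiguous

Only A, E are reachable from A; ignoring the rest: Restricted to the reachable nonterminals, every rule has the form A → t or A → t B, and no two rules for the same A share a first terminal. The grammar encodes a DFA — one run per string.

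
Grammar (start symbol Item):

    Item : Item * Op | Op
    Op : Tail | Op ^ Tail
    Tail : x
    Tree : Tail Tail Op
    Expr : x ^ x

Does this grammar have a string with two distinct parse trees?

Unambiguous

(Tree, Expr are unreachable from Item, so their rules don't affect L(Item).) The grammar is stratified — Item handles '*' (left-recursive), Op handles '^', Tail atoms. Each operator has a fixed associativity and precedence level, so every string has one parse.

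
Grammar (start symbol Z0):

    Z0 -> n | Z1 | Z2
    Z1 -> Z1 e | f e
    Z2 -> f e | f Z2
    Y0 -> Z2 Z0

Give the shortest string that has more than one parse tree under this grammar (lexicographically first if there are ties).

f e

length 1: no string has ≥2 trees
length 2: f e has 2 parse trees

Two derivations of f e:
  Z0 ⇒ Z1 ⇒ f e
  Z0 ⇒ Z2 ⇒ f e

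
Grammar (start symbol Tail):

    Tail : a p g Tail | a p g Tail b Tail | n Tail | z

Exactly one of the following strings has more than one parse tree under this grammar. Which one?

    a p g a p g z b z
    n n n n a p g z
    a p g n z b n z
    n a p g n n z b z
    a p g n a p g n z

a p g a p g z b z

a p g a p g z b z: 2 trees
n n n n a p g z: 1 tree
a p g n z b n z: 1 tree
n a p g n n z b z: 1 tree
a p g n a p g n z: 1 tree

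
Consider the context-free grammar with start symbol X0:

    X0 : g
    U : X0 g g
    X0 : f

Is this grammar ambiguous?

Unambiguous

(U is unreachable from X0, so its rules don't affect L(X0).) Each reachable nonterminal has at most one production per leading terminal, and all productions are right-linear; the derivation is determined token-by-token.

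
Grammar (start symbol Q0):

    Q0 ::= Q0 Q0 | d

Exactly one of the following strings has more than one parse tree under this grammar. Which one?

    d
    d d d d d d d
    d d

d d d d d d d

d: 1 tree
d d d d d d d: 132 trees
d d: 1 tree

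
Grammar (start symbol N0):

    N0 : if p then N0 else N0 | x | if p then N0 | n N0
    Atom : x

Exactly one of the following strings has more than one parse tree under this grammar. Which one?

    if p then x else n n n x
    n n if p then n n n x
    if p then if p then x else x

if p then x else n n n x: 1 tree
n n if p then n n n x: 1 tree
if p then if p then x else x: 2 trees

if p then if p then x else x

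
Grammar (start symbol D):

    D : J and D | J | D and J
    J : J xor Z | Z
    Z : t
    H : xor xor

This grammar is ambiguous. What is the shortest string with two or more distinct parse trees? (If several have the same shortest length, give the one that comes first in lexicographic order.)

length 1: no string has ≥2 trees
length 3: t and t has 2 parse trees

Two derivations of t and t:
  D ⇒ J and D ⇒ Z and D ⇒ t and D ⇒ t and J ⇒ t and Z ⇒ t and t
  D ⇒ D and J ⇒ J and J ⇒ Z and J ⇒ t and J ⇒ t and Z ⇒ t and t

t and t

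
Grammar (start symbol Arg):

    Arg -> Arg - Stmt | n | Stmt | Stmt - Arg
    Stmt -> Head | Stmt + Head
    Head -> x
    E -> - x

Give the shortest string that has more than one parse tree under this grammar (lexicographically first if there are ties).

x - x

length 1: no string has ≥2 trees
length 3: x - x has 2 parse trees

Two derivations of x - x:
  Arg ⇒ Arg - Stmt ⇒ Stmt - Stmt ⇒ Head - Stmt ⇒ x - Stmt ⇒ x - Head ⇒ x - x
  Arg ⇒ Stmt - Arg ⇒ Head - Arg ⇒ x - Arg ⇒ x - Stmt ⇒ x - Head ⇒ x - x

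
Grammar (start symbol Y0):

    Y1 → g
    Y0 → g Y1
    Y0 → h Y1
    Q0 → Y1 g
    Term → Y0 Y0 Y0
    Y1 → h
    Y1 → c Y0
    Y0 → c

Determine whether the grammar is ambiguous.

Unambiguous

(Term, Q0 are unreachable from Y0, so their rules don't affect L(Y0).) Restricted to the reachable nonterminals, every rule has the form A → t or A → t B, and no two rules for the same A share a first terminal. The grammar encodes a DFA — one run per string.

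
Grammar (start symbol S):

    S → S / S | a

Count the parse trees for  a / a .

Parse trees for a / a:
  [S [S a] / [S a]]

1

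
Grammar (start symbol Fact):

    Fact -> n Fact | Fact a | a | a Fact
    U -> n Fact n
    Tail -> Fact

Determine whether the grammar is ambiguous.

Ambiguous

Witness: a a

Derivation 1: Fact ⇒ Fact a ⇒ a a
Derivation 2: Fact ⇒ a Fact ⇒ a a

Two distinct leftmost derivations for the same string.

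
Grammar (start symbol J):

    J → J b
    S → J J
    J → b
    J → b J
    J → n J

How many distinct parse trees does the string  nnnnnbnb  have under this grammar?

Parse trees for nnnnnbnb:
  [J n [J n [J n [J n [J n [J b [J n [J b]]]]]]]]

1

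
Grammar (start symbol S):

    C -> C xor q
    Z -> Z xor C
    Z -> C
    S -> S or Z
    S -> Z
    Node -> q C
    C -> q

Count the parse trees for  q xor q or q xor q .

4

Parse trees for q xor q or q xor q:
  [S [S [Z [Z [C q]] xor [C q]]] or [Z [Z [C q]] xor [C q]]]
  [S [S [Z [Z [C q]] xor [C q]]] or [Z [C [C q] xor q]]]
  [S [S [Z [C [C q] xor q]]] or [Z [Z [C q]] xor [C q]]]
  [S [S [Z [C [C q] xor q]]] or [Z [C [C q] xor q]]]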